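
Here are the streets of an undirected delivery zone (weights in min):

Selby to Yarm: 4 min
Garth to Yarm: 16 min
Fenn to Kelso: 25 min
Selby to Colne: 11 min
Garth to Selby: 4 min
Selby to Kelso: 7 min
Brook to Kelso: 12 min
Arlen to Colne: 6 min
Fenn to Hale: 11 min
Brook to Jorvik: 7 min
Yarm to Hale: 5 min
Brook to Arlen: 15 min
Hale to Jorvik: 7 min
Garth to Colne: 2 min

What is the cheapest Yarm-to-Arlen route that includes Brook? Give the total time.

Shortest Yarm→Brook: Yarm–Hale–Jorvik–Brook = 19
Shortest Brook→Arlen: Brook–Arlen = 15
Total via Brook: 19 + 15 = 34 min.

34 min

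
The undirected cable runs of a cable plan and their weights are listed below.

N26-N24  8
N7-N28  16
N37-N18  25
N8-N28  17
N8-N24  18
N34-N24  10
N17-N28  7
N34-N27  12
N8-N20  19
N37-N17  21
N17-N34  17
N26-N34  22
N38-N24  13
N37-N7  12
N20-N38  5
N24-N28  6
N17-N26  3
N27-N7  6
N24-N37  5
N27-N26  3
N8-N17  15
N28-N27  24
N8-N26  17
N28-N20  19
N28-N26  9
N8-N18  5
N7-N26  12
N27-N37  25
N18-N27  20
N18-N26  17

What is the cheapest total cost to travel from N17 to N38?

24

Running Dijkstra from N17:
N17: 0
N26: 3  (via N17)
N27: 6  (via N26)
N28: 7  (via N17)
N24: 11  (via N26)
N7: 12  (via N27)
N8: 15  (via N17)
N37: 16  (via N24)
N34: 17  (via N17)
N18: 20  (via N26)
N38: 24  (via N24)
Shortest route: N17–N26–N24–N38 = 24.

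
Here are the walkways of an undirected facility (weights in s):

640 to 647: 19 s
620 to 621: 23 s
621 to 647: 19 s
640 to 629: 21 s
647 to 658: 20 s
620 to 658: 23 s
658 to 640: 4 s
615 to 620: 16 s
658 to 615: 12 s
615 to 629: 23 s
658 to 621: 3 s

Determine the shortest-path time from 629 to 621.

28 s

Running Dijkstra from 629:
629: 0
640: 21  (via 629)
615: 23  (via 629)
658: 25  (via 640)
621: 28  (via 658)
Shortest route: 629 → 640 → 658 → 621 = 28 s.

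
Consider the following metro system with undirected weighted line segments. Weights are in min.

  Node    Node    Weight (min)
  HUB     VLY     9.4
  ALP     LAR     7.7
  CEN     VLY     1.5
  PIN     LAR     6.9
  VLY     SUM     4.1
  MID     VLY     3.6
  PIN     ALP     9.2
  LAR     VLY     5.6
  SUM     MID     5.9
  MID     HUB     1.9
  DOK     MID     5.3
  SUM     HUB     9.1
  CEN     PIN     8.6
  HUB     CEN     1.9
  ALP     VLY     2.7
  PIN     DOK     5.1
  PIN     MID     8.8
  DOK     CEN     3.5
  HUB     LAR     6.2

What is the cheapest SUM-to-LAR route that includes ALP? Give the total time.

14.5 min

Best SUM to ALP: SUM → VLY → ALP costing 6.8
Shortest ALP→LAR: ALP → LAR = 7.7
Total via ALP: 6.8 + 7.7 = 14.5 min.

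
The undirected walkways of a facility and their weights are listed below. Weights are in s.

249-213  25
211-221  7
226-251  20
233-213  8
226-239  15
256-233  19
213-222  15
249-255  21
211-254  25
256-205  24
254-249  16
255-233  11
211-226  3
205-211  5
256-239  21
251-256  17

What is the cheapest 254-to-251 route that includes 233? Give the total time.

Best 254 to 233: 254–249–255–233 costing 48
Best 233 to 251: 233–256–251 costing 36
Total via 233: 48 + 36 = 84 s.

84 s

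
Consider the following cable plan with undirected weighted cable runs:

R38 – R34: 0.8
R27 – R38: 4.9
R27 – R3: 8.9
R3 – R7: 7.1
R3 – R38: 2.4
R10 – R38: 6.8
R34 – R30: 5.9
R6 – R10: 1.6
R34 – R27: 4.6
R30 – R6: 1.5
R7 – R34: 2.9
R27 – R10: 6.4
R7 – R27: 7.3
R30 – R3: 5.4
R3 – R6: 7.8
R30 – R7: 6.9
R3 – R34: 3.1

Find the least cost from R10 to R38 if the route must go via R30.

9.8

Best R10 to R30: R10–R6–R30 costing 3.1
Best R30 to R38: R30–R34–R38 costing 6.7
Total via R30: 3.1 + 6.7 = 9.8.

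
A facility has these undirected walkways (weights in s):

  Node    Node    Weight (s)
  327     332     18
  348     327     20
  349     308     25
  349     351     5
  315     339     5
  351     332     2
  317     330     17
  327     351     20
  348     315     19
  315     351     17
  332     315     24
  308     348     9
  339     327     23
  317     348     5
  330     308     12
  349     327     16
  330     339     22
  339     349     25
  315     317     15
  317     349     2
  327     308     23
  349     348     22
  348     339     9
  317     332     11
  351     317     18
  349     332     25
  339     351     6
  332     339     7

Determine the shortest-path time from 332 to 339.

Compare a few routes:
332 - 339: 7 = 7
332 - 351 - 339: 2+6 = 8
Cheapest is 332 - 339 at 7 s.

7 s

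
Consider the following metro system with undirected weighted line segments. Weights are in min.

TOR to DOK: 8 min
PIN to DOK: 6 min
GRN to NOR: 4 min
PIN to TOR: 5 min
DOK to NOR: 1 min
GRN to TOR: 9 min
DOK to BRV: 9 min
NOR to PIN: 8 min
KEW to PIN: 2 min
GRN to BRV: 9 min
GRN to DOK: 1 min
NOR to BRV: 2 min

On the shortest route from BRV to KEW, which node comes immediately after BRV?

Enumerating some paths:
BRV–NOR–DOK–PIN–KEW: 2+1+6+2 = 11
BRV–DOK–PIN–KEW: 9+6+2 = 17
BRV–NOR–PIN–KEW: 2+8+2 = 12
BRV–NOR–GRN–DOK–PIN–KEW: 2+4+1+6+2 = 15
The minimum is 11 min via BRV–NOR–DOK–PIN–KEW.
So from BRV the first move is to NOR.

NOR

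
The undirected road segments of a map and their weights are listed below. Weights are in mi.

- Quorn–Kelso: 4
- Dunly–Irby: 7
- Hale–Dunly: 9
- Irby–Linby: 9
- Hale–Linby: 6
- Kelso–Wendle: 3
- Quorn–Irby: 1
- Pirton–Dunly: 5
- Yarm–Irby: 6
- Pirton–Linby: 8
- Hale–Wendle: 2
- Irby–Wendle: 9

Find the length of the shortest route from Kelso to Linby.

Compare a few routes:
Kelso–Quorn–Irby–Linby: 4+1+9 = 14
Kelso–Wendle–Hale–Linby: 3+2+6 = 11
Cheapest is Kelso–Wendle–Hale–Linby at 11 mi.

11 mi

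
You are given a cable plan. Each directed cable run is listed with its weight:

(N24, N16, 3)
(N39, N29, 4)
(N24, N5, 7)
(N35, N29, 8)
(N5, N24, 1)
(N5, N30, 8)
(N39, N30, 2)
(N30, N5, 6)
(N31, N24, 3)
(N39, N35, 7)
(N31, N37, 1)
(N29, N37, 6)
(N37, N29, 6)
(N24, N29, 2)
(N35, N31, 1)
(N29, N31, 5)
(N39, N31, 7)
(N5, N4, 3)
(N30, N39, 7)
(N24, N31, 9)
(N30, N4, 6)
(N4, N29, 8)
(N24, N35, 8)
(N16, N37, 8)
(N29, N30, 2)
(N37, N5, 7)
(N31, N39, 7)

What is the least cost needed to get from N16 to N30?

16

Running Dijkstra from N16:
N16: 0
N37: 8  (via N16)
N29: 14  (via N37)
N5: 15  (via N37)
N30: 16  (via N29)
Shortest route: N16–N37–N29–N30 = 16.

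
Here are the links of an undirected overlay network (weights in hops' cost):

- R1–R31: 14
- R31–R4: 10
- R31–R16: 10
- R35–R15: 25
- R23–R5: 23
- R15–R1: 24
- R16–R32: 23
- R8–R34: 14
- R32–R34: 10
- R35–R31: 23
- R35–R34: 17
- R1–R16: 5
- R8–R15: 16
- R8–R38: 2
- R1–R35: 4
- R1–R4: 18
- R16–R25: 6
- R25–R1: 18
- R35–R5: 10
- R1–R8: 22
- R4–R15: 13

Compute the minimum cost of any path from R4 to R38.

31 hops' cost

Running Dijkstra from R4:
R4: 0
R31: 10  (via R4)
R15: 13  (via R4)
R1: 18  (via R4)
R16: 20  (via R31)
R35: 22  (via R1)
R25: 26  (via R16)
R8: 29  (via R15)
R38: 31  (via R8)
Shortest route: R4–R15–R8–R38 = 31 hops' cost.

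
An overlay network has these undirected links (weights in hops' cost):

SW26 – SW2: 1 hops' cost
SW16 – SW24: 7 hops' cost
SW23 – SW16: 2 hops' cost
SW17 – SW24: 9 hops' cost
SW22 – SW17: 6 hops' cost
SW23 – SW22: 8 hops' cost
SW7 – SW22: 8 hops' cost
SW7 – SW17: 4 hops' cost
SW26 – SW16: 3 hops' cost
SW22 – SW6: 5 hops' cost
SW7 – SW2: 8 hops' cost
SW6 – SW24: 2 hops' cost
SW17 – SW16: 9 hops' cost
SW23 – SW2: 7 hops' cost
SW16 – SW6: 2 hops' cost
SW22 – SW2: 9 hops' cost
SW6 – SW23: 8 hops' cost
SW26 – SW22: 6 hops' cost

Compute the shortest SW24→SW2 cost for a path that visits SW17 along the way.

Shortest SW24→SW17: SW24–SW17 = 9
Best SW17 to SW2: SW17–SW7–SW2 costing 12
Total via SW17: 9 + 12 = 21 hops' cost.

21 hops' cost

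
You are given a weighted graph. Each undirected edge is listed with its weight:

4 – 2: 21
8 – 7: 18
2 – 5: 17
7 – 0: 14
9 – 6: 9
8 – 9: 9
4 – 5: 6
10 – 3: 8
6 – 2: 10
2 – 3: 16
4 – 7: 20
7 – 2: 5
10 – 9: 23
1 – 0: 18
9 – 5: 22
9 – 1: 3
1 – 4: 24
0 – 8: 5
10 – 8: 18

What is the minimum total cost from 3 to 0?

31

Candidate routes:
3 → 2 → 7 → 8 → 0: 16+5+18+5 = 44
3 → 10 → 8 → 0: 8+18+5 = 31
3 → 2 → 7 → 0: 16+5+14 = 35
3 → 10 → 9 → 8 → 0: 8+23+9+5 = 45
The minimum is 31 via 3 → 10 → 8 → 0.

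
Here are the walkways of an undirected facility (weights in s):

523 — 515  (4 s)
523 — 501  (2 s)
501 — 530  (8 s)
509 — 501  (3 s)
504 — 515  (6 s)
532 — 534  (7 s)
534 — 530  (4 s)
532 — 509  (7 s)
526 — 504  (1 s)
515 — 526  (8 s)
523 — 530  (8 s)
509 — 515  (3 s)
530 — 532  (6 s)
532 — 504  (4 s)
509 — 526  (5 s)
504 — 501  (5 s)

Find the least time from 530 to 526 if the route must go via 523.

Best 530 to 523: 530 → 523 costing 8
Shortest 523→526: 523 → 501 → 504 → 526 = 8
Total via 523: 8 + 8 = 16 s.

16 s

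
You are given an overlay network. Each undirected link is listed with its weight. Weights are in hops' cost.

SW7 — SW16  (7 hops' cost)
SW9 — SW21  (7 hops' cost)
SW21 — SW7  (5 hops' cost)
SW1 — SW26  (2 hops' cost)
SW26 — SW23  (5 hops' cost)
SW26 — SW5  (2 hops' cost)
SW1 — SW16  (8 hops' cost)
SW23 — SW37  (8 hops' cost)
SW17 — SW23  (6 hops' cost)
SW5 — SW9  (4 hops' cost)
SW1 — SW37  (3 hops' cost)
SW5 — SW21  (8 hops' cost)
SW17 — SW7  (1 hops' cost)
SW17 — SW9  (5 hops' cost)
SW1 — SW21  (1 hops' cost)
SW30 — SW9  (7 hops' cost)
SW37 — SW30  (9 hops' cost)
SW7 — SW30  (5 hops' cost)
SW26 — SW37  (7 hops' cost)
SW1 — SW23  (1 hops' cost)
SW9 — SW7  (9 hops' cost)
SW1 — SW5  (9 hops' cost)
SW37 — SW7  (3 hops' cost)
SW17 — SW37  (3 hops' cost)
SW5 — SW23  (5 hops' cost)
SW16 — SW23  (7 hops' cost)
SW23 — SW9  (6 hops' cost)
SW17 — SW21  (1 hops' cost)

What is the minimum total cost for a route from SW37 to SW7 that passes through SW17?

4 hops' cost

Best SW37 to SW17: SW37–SW17 costing 3
Shortest SW17→SW7: SW17–SW7 = 1
Total via SW17: 3 + 1 = 4 hops' cost.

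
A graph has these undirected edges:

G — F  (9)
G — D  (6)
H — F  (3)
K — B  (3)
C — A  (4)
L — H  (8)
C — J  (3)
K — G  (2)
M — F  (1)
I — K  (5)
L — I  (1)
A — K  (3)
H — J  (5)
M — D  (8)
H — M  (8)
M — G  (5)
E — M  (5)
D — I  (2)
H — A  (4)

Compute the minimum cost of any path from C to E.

Enumerating some paths:
C - A - K - G - M - E: 4+3+2+5+5 = 19
C - J - H - F - M - E: 3+5+3+1+5 = 17
C - J - H - M - E: 3+5+8+5 = 21
The minimum is 17 via C - J - H - F - M - E.

17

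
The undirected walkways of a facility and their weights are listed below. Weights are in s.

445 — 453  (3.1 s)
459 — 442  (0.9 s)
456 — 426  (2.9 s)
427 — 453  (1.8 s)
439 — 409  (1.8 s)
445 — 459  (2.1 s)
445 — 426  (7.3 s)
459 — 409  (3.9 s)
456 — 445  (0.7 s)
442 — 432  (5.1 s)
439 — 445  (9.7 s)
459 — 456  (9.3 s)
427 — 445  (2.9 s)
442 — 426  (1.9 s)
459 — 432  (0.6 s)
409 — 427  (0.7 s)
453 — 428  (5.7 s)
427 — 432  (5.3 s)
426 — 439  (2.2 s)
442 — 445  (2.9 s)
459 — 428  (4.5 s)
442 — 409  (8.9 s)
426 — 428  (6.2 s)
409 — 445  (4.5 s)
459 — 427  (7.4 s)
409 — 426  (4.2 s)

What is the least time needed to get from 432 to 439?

5.6 s

Running Dijkstra from 432:
432: 0
459: 0.6  (via 432)
442: 1.5  (via 459)
445: 2.7  (via 459)
426: 3.4  (via 442)
456: 3.4  (via 445)
409: 4.5  (via 459)
428: 5.1  (via 459)
427: 5.2  (via 409)
439: 5.6  (via 426)
Shortest route: 432–459–442–426–439 = 5.6 s.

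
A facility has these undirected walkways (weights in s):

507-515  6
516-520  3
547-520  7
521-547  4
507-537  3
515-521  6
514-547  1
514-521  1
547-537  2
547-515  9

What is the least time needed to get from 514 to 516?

11 s

Compare a few routes:
514 - 547 - 520 - 516: 1+7+3 = 11
514 - 521 - 547 - 520 - 516: 1+4+7+3 = 15
Cheapest is 514 - 547 - 520 - 516 at 11 s.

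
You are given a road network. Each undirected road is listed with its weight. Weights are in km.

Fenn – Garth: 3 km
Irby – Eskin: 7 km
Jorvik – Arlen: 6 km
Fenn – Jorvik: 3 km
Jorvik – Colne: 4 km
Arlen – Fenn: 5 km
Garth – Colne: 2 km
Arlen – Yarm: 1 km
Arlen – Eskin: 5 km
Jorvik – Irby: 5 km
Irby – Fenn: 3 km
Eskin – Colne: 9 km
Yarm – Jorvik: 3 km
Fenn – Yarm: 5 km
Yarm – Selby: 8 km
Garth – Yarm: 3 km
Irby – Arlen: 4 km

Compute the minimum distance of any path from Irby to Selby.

Compare a few routes:
Irby - Fenn - Yarm - Selby: 3+5+8 = 16
Irby - Arlen - Yarm - Selby: 4+1+8 = 13
Irby - Jorvik - Yarm - Selby: 5+3+8 = 16
Cheapest is Irby - Arlen - Yarm - Selby at 13 km.

13 km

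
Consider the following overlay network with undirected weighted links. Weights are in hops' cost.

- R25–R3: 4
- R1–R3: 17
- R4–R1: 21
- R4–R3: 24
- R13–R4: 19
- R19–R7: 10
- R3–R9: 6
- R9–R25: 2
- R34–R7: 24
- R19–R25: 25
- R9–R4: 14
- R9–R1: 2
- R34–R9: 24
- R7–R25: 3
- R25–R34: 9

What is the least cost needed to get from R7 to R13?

Compare a few routes:
R7 → R25 → R9 → R4 → R13: 3+2+14+19 = 38
R7 → R25 → R3 → R4 → R13: 3+4+24+19 = 50
R7 → R25 → R3 → R9 → R4 → R13: 3+4+6+14+19 = 46
R7 → R25 → R9 → R1 → R4 → R13: 3+2+2+21+19 = 47
The minimum is 38 hops' cost via R7 → R25 → R9 → R4 → R13.

38 hops' cost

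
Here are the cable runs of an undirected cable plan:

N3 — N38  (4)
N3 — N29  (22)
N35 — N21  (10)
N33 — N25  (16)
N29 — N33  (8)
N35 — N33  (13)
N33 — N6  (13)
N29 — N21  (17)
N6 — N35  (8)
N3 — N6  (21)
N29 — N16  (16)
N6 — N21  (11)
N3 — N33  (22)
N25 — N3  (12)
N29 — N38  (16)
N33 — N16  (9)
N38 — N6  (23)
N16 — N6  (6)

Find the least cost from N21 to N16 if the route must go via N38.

62

Best N21 to N38: N21 → N29 → N38 costing 33
Shortest N38→N16: N38 → N6 → N16 = 29
Total via N38: 33 + 29 = 62.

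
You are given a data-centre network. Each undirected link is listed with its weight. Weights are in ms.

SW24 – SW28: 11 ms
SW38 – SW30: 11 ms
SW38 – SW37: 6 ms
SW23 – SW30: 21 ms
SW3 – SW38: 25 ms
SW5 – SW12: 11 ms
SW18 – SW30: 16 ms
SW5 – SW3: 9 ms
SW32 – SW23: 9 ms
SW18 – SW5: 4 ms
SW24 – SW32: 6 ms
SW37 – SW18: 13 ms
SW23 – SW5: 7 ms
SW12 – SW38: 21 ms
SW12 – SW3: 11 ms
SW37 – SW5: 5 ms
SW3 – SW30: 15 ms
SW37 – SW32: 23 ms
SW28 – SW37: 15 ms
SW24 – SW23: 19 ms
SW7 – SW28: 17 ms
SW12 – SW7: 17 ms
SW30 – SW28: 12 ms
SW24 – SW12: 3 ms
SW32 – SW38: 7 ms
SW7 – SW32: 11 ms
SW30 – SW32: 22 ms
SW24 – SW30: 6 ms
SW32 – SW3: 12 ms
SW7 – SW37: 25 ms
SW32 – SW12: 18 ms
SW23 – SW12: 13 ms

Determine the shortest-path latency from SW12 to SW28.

14 ms

Enumerating some paths:
SW12 → SW5 → SW37 → SW28: 11+5+15 = 31
SW12 → SW24 → SW28: 3+11 = 14
SW12 → SW7 → SW28: 17+17 = 34
SW12 → SW24 → SW30 → SW28: 3+6+12 = 21
Cheapest is SW12 → SW24 → SW28 at 14 ms.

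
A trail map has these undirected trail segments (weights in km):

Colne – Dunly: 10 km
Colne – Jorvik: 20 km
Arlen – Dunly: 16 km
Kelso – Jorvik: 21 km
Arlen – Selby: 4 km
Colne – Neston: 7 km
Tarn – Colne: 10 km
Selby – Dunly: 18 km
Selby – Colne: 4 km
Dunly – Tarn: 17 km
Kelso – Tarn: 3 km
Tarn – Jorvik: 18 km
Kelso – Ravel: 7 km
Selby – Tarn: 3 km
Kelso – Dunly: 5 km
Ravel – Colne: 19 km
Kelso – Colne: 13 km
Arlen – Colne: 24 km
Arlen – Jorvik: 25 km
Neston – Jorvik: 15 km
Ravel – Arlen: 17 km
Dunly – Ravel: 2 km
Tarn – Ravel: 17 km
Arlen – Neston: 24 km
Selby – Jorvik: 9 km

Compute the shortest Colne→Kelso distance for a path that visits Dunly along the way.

15 km

Best Colne to Dunly: Colne–Dunly costing 10
Shortest Dunly→Kelso: Dunly–Kelso = 5
Total via Dunly: 10 + 5 = 15 km.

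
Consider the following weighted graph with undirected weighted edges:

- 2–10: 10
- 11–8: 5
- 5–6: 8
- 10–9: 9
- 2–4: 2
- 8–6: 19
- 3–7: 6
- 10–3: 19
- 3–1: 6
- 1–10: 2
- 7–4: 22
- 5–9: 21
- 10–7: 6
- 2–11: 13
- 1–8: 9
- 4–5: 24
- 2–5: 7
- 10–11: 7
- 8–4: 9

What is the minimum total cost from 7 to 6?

31

Enumerating some paths:
7 → 10 → 2 → 5 → 6: 6+10+7+8 = 31
7 → 10 → 1 → 8 → 6: 6+2+9+19 = 36
7 → 10 → 11 → 8 → 6: 6+7+5+19 = 37
The minimum is 31 via 7 → 10 → 2 → 5 → 6.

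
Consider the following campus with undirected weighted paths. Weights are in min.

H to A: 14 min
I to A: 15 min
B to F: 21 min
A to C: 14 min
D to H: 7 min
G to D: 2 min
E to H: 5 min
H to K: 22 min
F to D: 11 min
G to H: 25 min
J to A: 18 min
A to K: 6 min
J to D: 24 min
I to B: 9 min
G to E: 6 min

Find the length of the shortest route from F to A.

Compare a few routes:
F → D → H → A: 11+7+14 = 32
F → D → H → K → A: 11+7+22+6 = 46
F → B → I → A: 21+9+15 = 45
F → D → G → E → H → A: 11+2+6+5+14 = 38
The minimum is 32 min via F → D → H → A.

32 min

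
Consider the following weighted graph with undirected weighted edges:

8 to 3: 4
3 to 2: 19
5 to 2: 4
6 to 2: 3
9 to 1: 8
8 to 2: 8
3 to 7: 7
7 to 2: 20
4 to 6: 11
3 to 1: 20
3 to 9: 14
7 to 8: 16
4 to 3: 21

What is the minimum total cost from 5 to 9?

Candidate routes:
5–2–8–3–9: 4+8+4+14 = 30
5–2–3–9: 4+19+14 = 37
5–2–8–3–1–9: 4+8+4+20+8 = 44
5–2–7–3–9: 4+20+7+14 = 45
Cheapest is 5–2–8–3–9 at 30.

30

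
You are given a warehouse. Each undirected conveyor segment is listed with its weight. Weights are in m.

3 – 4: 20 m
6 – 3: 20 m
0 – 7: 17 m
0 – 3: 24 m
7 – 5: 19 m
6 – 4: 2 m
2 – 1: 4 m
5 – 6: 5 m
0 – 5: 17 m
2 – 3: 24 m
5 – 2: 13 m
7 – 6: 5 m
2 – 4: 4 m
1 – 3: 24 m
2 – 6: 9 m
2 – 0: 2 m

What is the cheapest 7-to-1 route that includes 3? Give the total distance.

Best 7 to 3: 7 → 6 → 3 costing 25
Shortest 3→1: 3 → 1 = 24
Total via 3: 25 + 24 = 49 m.

49 m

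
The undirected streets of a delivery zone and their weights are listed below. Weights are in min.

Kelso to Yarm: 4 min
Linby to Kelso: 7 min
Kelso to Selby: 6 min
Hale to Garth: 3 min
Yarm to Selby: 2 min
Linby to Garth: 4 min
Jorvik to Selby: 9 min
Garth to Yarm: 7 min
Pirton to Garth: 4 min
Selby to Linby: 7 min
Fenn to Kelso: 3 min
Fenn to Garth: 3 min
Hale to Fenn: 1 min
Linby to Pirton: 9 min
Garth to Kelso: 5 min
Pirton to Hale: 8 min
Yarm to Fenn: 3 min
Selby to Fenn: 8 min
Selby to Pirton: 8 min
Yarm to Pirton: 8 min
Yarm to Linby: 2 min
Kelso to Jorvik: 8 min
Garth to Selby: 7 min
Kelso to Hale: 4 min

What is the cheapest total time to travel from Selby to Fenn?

Enumerating some paths:
Selby - Kelso - Fenn: 6+3 = 9
Selby - Fenn: 8 = 8
Selby - Yarm - Fenn: 2+3 = 5
The minimum is 5 min via Selby - Yarm - Fenn.

5 min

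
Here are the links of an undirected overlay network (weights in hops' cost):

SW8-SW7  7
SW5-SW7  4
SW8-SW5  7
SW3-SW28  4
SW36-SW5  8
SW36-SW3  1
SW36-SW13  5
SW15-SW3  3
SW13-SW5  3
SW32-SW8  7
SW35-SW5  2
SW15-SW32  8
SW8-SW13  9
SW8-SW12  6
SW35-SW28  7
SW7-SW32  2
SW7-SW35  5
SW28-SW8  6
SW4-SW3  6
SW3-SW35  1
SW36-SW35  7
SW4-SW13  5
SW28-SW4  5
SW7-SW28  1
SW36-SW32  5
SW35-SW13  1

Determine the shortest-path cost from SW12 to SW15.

Settle nodes by increasing distance from SW12:
SW12: 0
SW8: 6  (via SW12)
SW28: 12  (via SW8)
SW7: 13  (via SW8)
SW5: 13  (via SW8)
SW32: 13  (via SW8)
SW35: 15  (via SW5)
SW13: 15  (via SW8)
SW3: 16  (via SW28)
SW4: 17  (via SW28)
SW36: 17  (via SW3)
SW15: 19  (via SW3)
Shortest route: SW12 → SW8 → SW28 → SW3 → SW15 = 19 hops' cost.

19 hops' cost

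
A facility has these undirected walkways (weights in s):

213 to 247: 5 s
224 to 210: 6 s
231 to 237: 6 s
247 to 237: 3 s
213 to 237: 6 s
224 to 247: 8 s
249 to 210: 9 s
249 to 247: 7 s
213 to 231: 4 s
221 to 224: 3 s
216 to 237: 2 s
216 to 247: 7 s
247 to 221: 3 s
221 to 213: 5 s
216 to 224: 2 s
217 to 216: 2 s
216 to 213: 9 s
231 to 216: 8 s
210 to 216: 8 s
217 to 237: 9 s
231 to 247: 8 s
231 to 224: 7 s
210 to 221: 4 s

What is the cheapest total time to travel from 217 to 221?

7 s

Enumerating some paths:
217 → 216 → 224 → 210 → 221: 2+2+6+4 = 14
217 → 216 → 237 → 247 → 221: 2+2+3+3 = 10
217 → 216 → 247 → 221: 2+7+3 = 12
217 → 216 → 224 → 221: 2+2+3 = 7
Cheapest is 217 → 216 → 224 → 221 at 7 s.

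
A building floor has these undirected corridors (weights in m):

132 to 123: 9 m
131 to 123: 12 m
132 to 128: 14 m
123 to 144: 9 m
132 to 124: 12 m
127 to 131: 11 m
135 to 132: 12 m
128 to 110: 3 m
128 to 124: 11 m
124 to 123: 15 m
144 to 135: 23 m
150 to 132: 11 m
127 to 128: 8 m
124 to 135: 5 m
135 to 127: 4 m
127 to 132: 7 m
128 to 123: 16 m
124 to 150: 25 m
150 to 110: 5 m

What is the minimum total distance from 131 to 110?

22 m

Enumerating some paths:
131 → 127 → 128 → 110: 11+8+3 = 22
131 → 123 → 128 → 110: 12+16+3 = 31
131 → 127 → 132 → 150 → 110: 11+7+11+5 = 34
131 → 127 → 135 → 124 → 128 → 110: 11+4+5+11+3 = 34
Cheapest is 131 → 127 → 128 → 110 at 22 m.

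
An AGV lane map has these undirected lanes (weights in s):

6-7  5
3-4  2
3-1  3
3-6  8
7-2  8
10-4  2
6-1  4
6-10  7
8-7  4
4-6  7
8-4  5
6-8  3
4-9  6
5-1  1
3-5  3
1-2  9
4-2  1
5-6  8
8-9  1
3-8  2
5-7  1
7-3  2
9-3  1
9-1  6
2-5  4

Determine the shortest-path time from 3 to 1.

Candidate routes:
3–5–1: 3+1 = 4
3–9–1: 1+6 = 7
3–1: 3 = 3
3–7–5–1: 2+1+1 = 4
The minimum is 3 s via 3–1.

3 s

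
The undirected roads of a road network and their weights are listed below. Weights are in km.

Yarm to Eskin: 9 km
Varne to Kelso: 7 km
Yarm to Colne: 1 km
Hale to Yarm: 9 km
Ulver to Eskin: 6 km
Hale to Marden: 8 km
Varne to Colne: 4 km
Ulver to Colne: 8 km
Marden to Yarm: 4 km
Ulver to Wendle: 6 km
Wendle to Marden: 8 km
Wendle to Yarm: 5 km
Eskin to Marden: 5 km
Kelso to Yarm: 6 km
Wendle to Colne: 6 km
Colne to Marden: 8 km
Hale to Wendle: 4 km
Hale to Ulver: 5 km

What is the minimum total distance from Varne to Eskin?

Compare a few routes:
Varne–Colne–Marden–Eskin: 4+8+5 = 17
Varne–Colne–Yarm–Eskin: 4+1+9 = 14
Cheapest is Varne–Colne–Yarm–Eskin at 14 km.

14 km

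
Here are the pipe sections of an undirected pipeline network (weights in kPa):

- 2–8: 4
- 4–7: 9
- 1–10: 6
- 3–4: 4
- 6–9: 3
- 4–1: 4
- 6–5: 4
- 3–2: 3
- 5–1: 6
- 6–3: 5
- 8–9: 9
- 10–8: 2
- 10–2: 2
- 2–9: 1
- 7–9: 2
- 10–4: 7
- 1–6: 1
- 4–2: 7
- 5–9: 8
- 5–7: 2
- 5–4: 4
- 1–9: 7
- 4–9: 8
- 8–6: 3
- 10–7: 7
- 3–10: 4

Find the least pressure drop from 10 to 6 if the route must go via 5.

Shortest 10→5: 10 → 2 → 9 → 7 → 5 = 7
Shortest 5→6: 5 → 6 = 4
Total via 5: 7 + 4 = 11 kPa.

11 kPa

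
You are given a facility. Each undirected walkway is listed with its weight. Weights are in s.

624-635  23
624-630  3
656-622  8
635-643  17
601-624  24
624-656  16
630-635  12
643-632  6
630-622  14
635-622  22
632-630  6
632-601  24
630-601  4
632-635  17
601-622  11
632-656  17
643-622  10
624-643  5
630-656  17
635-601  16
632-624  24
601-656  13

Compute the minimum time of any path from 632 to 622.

Running Dijkstra from 632:
632: 0
643: 6  (via 632)
630: 6  (via 632)
624: 9  (via 630)
601: 10  (via 630)
622: 16  (via 643)
Shortest route: 632–643–622 = 16 s.

16 s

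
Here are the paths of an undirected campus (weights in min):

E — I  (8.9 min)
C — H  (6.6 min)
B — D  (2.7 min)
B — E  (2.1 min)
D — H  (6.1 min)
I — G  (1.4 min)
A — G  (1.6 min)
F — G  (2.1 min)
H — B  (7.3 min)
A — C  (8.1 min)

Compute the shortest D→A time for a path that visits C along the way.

Best D to C: D–H–C costing 12.7
Shortest C→A: C–A = 8.1
Total via C: 12.7 + 8.1 = 20.8 min.

20.8 min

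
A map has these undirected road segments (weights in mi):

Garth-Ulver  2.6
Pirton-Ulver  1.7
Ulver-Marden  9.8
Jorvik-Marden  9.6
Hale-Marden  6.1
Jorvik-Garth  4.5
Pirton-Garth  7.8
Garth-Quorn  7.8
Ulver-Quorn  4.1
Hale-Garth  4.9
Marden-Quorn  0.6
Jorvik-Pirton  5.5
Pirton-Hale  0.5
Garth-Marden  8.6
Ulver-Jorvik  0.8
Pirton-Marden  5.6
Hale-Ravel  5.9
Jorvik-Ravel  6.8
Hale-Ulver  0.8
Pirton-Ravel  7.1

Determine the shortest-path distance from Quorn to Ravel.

10.8 mi

Running Dijkstra from Quorn:
Quorn: 0
Marden: 0.6  (via Quorn)
Ulver: 4.1  (via Quorn)
Hale: 4.9  (via Ulver)
Jorvik: 4.9  (via Ulver)
Pirton: 5.4  (via Hale)
Garth: 6.7  (via Ulver)
Ravel: 10.8  (via Hale)
Shortest route: Quorn → Ulver → Hale → Ravel = 10.8 mi.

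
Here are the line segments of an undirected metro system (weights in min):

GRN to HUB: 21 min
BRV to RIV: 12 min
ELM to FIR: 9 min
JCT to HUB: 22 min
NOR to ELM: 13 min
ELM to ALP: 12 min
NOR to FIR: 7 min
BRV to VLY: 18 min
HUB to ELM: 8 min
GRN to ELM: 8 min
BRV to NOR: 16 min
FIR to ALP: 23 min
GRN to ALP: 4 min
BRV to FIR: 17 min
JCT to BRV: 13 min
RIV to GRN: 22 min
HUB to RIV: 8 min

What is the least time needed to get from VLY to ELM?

Enumerating some paths:
VLY → BRV → RIV → HUB → ELM: 18+12+8+8 = 46
VLY → BRV → FIR → ELM: 18+17+9 = 44
Cheapest is VLY → BRV → FIR → ELM at 44 min.

44 min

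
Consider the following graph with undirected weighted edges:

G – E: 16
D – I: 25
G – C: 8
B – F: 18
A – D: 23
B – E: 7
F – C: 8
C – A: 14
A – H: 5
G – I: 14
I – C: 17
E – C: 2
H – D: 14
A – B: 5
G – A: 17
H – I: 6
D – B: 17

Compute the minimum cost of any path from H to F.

27

Enumerating some paths:
H–I–G–C–F: 6+14+8+8 = 36
H–A–B–F: 5+5+18 = 28
H–A–C–F: 5+14+8 = 27
H–I–C–F: 6+17+8 = 31
Cheapest is H–A–C–F at 27.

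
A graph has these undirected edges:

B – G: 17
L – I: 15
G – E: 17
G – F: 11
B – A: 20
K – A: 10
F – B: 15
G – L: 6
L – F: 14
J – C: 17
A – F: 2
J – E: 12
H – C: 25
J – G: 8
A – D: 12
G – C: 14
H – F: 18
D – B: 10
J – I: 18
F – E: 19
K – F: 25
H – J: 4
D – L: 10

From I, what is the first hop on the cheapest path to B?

L

Enumerating some paths:
I → L → D → B: 15+10+10 = 35
I → J → G → B: 18+8+17 = 43
I → L → G → B: 15+6+17 = 38
Cheapest is I → L → D → B at 35.
So from I the first move is to L.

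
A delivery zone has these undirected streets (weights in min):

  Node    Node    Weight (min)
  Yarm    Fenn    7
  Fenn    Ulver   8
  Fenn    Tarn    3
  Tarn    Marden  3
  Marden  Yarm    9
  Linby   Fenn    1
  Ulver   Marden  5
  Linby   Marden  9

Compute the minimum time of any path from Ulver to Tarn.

8 min

Candidate routes:
Ulver → Fenn → Tarn: 8+3 = 11
Ulver → Marden → Tarn: 5+3 = 8
The minimum is 8 min via Ulver → Marden → Tarn.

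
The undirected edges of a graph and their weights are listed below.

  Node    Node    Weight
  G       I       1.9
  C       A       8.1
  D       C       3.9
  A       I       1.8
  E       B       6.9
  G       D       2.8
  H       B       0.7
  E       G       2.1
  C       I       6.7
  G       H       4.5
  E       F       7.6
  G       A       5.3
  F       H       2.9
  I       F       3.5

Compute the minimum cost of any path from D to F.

Candidate routes:
D–G–A–I–F: 2.8+5.3+1.8+3.5 = 13.4
D–G–E–F: 2.8+2.1+7.6 = 12.5
D–G–H–F: 2.8+4.5+2.9 = 10.2
D–G–I–F: 2.8+1.9+3.5 = 8.2
Cheapest is D–G–I–F at 8.2.

8.2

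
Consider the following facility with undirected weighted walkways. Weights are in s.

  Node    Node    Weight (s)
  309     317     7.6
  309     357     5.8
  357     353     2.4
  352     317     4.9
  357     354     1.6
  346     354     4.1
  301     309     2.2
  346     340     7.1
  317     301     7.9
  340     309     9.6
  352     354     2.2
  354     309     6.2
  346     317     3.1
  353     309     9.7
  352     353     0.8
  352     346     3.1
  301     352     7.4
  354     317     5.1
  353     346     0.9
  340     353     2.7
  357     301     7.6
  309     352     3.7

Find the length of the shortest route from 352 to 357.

3.2 s

Enumerating some paths:
352–354–357: 2.2+1.6 = 3.8
352–353–357: 0.8+2.4 = 3.2
352–346–353–357: 3.1+0.9+2.4 = 6.4
Cheapest is 352–353–357 at 3.2 s.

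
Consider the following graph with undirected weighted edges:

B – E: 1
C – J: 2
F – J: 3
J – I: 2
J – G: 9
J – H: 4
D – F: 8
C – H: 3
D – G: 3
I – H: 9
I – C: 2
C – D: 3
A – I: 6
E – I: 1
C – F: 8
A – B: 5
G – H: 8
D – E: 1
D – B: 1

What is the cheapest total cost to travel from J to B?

4

Compare a few routes:
J - I - E - D - B: 2+1+1+1 = 5
J - I - E - B: 2+1+1 = 4
The minimum is 4 via J - I - E - B.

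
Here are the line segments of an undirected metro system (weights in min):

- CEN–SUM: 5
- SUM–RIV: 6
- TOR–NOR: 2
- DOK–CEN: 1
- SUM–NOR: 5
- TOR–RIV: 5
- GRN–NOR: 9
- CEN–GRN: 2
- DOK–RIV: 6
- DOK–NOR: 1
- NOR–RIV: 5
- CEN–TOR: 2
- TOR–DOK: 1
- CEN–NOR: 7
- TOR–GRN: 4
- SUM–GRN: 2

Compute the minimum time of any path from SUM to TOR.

6 min

Shortest distances from SUM:
SUM: 0
GRN: 2  (via SUM)
CEN: 4  (via GRN)
DOK: 5  (via CEN)
NOR: 5  (via SUM)
TOR: 6  (via GRN)
Shortest route: SUM → GRN → TOR = 6 min.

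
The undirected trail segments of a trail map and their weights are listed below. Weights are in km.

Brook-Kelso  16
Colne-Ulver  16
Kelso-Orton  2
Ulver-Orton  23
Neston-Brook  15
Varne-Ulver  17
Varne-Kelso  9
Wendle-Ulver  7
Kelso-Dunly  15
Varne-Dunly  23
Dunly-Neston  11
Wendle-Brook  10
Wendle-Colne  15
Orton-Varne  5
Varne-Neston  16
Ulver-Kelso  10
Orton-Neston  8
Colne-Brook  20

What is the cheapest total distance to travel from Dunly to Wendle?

Shortest distances from Dunly:
Dunly: 0
Neston: 11  (via Dunly)
Kelso: 15  (via Dunly)
Orton: 17  (via Kelso)
Varne: 22  (via Orton)
Ulver: 25  (via Kelso)
Brook: 26  (via Neston)
Wendle: 32  (via Ulver)
Shortest route: Dunly–Kelso–Ulver–Wendle = 32 km.

32 km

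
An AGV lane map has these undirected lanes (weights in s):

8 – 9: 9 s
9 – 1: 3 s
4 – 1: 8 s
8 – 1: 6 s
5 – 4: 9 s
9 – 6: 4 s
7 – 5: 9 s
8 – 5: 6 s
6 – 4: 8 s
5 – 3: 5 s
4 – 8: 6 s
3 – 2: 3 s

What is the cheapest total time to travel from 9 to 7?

Shortest distances from 9:
9: 0
1: 3  (via 9)
6: 4  (via 9)
8: 9  (via 9)
4: 11  (via 1)
5: 15  (via 8)
3: 20  (via 5)
2: 23  (via 3)
7: 24  (via 5)
Shortest route: 9 → 8 → 5 → 7 = 24 s.

24 s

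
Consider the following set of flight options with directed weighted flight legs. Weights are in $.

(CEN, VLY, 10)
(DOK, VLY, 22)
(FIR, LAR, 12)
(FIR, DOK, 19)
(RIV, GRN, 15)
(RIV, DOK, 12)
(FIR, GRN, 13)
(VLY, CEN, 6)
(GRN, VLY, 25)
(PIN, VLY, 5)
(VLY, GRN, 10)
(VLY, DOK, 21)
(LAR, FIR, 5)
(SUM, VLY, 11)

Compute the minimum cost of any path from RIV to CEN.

$40

Enumerating some paths:
RIV → GRN → VLY → CEN: 15+25+6 = 46
RIV → DOK → VLY → CEN: 12+22+6 = 40
Cheapest is RIV → DOK → VLY → CEN at $40.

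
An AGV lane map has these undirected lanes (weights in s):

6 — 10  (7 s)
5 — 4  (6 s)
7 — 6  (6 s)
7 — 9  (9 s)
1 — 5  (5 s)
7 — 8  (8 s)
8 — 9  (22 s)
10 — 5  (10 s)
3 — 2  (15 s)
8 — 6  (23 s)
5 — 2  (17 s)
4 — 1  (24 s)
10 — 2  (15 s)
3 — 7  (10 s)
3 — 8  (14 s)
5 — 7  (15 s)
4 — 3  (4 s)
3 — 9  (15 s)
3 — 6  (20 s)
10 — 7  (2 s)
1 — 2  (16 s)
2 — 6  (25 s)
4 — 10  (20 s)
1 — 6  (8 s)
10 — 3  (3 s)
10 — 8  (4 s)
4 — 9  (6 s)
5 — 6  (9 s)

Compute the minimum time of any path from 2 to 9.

Settle nodes by increasing distance from 2:
2: 0
3: 15  (via 2)
10: 15  (via 2)
1: 16  (via 2)
5: 17  (via 2)
7: 17  (via 10)
4: 19  (via 3)
8: 19  (via 10)
6: 22  (via 10)
9: 25  (via 4)
Shortest route: 2–3–4–9 = 25 s.

25 s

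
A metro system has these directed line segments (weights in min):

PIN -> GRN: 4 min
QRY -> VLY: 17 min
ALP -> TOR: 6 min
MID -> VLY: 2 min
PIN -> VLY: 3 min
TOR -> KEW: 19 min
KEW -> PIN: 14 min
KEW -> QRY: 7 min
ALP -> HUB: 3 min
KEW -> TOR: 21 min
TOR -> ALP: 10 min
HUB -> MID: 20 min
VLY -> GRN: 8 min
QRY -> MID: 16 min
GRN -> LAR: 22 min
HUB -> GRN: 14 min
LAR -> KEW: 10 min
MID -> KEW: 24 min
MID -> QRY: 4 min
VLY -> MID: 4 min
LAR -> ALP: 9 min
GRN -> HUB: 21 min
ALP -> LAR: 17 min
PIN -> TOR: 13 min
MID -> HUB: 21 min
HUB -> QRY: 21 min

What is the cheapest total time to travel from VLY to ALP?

Shortest distances from VLY:
VLY: 0
MID: 4  (via VLY)
GRN: 8  (via VLY)
QRY: 8  (via MID)
HUB: 25  (via MID)
KEW: 28  (via MID)
LAR: 30  (via GRN)
ALP: 39  (via LAR)
Shortest route: VLY → GRN → LAR → ALP = 39 min.

39 min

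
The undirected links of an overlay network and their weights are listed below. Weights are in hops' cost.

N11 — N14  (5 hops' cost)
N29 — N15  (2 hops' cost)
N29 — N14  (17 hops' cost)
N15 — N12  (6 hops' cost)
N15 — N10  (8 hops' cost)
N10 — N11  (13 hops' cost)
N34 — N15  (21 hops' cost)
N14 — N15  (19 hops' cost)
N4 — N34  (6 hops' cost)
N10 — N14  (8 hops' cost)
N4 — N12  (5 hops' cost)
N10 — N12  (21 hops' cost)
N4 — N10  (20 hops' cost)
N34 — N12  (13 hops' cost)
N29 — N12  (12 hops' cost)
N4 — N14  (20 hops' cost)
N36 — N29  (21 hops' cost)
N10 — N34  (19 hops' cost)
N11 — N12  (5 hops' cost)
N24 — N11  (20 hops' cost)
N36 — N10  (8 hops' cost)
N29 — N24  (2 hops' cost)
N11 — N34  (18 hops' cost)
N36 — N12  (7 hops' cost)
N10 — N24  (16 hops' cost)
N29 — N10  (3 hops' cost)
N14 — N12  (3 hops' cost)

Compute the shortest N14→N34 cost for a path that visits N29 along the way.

30 hops' cost

Shortest N14→N29: N14 → N10 → N29 = 11
Shortest N29→N34: N29 → N15 → N12 → N4 → N34 = 19
Total via N29: 11 + 19 = 30 hops' cost.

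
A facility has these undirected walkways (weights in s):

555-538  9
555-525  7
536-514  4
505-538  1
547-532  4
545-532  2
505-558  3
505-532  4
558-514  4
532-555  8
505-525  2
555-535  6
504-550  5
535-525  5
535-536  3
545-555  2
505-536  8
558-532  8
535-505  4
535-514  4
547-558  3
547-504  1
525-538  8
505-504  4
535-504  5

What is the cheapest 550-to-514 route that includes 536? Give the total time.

17 s

Shortest 550→536: 550 → 504 → 535 → 536 = 13
Shortest 536→514: 536 → 514 = 4
Total via 536: 13 + 4 = 17 s.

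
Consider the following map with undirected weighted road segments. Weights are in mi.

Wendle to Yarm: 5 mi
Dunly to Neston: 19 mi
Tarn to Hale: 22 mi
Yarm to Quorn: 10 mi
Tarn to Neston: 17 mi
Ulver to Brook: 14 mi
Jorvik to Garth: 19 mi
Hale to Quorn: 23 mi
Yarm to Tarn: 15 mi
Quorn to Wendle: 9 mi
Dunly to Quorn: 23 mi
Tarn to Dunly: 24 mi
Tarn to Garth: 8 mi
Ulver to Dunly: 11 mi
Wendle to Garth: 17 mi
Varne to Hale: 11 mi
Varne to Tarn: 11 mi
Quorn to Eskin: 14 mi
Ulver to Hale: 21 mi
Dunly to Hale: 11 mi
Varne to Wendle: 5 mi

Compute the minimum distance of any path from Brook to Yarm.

Compare a few routes:
Brook → Ulver → Hale → Varne → Wendle → Yarm: 14+21+11+5+5 = 56
Brook → Ulver → Dunly → Hale → Varne → Wendle → Yarm: 14+11+11+11+5+5 = 57
Cheapest is Brook → Ulver → Hale → Varne → Wendle → Yarm at 56 mi.

56 mi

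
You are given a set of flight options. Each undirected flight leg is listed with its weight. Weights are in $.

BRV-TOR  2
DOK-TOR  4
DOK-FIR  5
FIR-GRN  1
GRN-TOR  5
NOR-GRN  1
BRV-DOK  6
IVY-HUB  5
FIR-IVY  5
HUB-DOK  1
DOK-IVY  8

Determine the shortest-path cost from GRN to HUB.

Compare a few routes:
GRN–FIR–DOK–HUB: 1+5+1 = 7
GRN–TOR–DOK–HUB: 5+4+1 = 10
Cheapest is GRN–FIR–DOK–HUB at $7.

$7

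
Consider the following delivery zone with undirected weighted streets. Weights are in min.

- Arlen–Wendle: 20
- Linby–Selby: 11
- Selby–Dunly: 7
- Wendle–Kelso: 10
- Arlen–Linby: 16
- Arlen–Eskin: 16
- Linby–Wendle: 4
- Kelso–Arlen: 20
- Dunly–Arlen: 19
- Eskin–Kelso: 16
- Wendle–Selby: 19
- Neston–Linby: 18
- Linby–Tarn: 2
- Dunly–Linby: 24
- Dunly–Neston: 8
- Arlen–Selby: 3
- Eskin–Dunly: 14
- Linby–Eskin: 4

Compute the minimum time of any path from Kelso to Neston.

32 min

Settle nodes by increasing distance from Kelso:
Kelso: 0
Wendle: 10  (via Kelso)
Linby: 14  (via Wendle)
Tarn: 16  (via Linby)
Eskin: 16  (via Kelso)
Arlen: 20  (via Kelso)
Selby: 23  (via Arlen)
Dunly: 30  (via Eskin)
Neston: 32  (via Linby)
Shortest route: Kelso → Wendle → Linby → Neston = 32 min.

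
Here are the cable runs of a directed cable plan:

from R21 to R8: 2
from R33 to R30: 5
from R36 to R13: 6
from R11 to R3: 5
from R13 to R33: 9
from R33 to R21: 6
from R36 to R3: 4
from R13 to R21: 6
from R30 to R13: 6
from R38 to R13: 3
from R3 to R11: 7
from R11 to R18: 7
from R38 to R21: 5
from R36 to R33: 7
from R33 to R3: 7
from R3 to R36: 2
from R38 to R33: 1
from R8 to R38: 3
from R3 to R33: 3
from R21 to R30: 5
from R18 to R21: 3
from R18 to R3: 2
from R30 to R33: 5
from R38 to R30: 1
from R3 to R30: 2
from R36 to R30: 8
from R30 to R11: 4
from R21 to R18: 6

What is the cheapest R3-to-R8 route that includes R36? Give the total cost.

Best R3 to R36: R3–R36 costing 2
Best R36 to R8: R36–R13–R21–R8 costing 14
Total via R36: 2 + 14 = 16.

16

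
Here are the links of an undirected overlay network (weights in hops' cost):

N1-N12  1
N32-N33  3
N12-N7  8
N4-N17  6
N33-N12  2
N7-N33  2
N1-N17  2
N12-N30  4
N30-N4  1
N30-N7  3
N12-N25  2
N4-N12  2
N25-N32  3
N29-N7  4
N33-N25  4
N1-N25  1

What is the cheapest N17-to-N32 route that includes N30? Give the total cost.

Best N17 to N30: N17 → N1 → N12 → N4 → N30 costing 6
Best N30 to N32: N30 → N7 → N33 → N32 costing 8
Total via N30: 6 + 8 = 14 hops' cost.

14 hops' cost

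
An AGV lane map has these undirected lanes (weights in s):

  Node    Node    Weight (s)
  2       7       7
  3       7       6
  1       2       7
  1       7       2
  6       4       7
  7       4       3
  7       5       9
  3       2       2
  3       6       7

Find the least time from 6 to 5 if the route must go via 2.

25 s

Best 6 to 2: 6–3–2 costing 9
Shortest 2→5: 2–7–5 = 16
Total via 2: 9 + 16 = 25 s.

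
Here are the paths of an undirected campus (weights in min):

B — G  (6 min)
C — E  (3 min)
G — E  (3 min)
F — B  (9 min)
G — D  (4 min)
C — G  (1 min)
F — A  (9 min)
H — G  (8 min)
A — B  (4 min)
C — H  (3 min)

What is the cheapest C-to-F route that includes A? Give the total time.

20 min

Best C to A: C → G → B → A costing 11
Best A to F: A → F costing 9
Total via A: 11 + 9 = 20 min.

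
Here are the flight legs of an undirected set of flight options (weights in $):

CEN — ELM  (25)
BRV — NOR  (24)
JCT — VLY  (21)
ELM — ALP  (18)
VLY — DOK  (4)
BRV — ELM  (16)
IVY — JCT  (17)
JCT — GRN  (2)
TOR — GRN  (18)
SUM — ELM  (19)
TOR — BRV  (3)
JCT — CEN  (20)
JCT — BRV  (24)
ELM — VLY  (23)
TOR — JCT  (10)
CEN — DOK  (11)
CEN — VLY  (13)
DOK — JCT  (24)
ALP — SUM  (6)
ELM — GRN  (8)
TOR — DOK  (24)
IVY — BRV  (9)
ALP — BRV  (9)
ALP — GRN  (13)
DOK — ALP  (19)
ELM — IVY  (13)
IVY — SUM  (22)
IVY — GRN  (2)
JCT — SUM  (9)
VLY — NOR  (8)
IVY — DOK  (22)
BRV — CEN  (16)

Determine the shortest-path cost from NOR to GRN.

Candidate routes:
NOR → BRV → IVY → GRN: 24+9+2 = 35
NOR → VLY → JCT → GRN: 8+21+2 = 31
NOR → VLY → DOK → IVY → GRN: 8+4+22+2 = 36
Cheapest is NOR → VLY → JCT → GRN at $31.

$31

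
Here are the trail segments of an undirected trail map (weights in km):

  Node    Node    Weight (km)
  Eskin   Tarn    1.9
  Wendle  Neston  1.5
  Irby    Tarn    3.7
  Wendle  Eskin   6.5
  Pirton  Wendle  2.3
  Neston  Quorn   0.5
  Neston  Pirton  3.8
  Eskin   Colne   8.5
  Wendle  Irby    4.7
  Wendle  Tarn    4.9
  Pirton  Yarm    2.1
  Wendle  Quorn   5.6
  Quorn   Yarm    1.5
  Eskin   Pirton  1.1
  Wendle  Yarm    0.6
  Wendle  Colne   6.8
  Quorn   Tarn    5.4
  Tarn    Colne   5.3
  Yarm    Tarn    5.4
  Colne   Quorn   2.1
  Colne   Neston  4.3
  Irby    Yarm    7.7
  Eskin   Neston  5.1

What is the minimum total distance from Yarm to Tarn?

5.1 km

Running Dijkstra from Yarm:
Yarm: 0
Wendle: 0.6  (via Yarm)
Quorn: 1.5  (via Yarm)
Neston: 2  (via Quorn)
Pirton: 2.1  (via Yarm)
Eskin: 3.2  (via Pirton)
Colne: 3.6  (via Quorn)
Tarn: 5.1  (via Eskin)
Shortest route: Yarm → Pirton → Eskin → Tarn = 5.1 km.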